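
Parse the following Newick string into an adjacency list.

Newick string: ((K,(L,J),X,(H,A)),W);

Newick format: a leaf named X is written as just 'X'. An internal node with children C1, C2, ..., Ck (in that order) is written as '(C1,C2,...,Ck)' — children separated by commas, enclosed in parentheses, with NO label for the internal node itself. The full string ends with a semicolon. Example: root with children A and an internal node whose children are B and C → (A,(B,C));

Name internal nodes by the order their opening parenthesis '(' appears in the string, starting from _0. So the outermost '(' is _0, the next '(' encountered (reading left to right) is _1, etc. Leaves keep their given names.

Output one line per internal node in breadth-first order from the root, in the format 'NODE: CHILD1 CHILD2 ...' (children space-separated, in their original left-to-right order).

Answer: _0: _1 W
_1: K _2 X _3
_2: L J
_3: H A

Derivation:
Input: ((K,(L,J),X,(H,A)),W);
Scanning left-to-right, naming '(' by encounter order:
  pos 0: '(' -> open internal node _0 (depth 1)
  pos 1: '(' -> open internal node _1 (depth 2)
  pos 4: '(' -> open internal node _2 (depth 3)
  pos 8: ')' -> close internal node _2 (now at depth 2)
  pos 12: '(' -> open internal node _3 (depth 3)
  pos 16: ')' -> close internal node _3 (now at depth 2)
  pos 17: ')' -> close internal node _1 (now at depth 1)
  pos 20: ')' -> close internal node _0 (now at depth 0)
Total internal nodes: 4
BFS adjacency from root:
  _0: _1 W
  _1: K _2 X _3
  _2: L J
  _3: H A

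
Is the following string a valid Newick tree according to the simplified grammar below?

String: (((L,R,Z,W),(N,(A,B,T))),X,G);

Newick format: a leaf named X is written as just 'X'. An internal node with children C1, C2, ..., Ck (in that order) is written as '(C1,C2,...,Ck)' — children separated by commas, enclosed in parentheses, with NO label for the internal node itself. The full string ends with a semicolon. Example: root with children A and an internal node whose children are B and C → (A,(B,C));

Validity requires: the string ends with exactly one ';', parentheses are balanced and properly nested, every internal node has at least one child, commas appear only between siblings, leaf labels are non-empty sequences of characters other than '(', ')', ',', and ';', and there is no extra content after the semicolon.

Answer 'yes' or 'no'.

Input: (((L,R,Z,W),(N,(A,B,T))),X,G);
Paren balance: 5 '(' vs 5 ')' OK
Ends with single ';': True
Full parse: OK
Valid: True

Answer: yes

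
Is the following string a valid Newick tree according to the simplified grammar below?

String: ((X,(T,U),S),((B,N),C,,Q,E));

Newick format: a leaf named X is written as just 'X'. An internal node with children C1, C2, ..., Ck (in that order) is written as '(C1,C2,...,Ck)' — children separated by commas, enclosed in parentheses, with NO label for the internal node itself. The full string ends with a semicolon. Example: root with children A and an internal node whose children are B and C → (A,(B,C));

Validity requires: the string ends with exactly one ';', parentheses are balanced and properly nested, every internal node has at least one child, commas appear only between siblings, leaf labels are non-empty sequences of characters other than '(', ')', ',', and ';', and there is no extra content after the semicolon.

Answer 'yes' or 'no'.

Answer: no

Derivation:
Input: ((X,(T,U),S),((B,N),C,,Q,E));
Paren balance: 5 '(' vs 5 ')' OK
Ends with single ';': True
Full parse: FAILS (empty leaf label at pos 22)
Valid: False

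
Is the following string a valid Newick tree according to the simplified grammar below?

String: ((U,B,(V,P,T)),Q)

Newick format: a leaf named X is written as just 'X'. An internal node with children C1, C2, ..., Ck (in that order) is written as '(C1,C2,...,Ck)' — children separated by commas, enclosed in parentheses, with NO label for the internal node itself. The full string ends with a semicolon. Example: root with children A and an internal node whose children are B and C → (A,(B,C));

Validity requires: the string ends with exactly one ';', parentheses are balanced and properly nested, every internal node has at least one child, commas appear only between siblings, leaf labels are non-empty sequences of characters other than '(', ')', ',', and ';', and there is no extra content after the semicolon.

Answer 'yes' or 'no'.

Input: ((U,B,(V,P,T)),Q)
Paren balance: 3 '(' vs 3 ')' OK
Ends with single ';': False
Full parse: FAILS (must end with ;)
Valid: False

Answer: no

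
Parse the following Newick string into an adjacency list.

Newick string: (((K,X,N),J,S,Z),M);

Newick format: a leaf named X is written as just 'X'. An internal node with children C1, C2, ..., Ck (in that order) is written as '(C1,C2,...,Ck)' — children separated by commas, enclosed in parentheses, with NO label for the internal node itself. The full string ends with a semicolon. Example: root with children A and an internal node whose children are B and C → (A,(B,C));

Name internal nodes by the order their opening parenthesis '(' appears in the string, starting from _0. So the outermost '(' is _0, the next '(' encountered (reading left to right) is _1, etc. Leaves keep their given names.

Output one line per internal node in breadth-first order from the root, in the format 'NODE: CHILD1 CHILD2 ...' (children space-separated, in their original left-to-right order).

Input: (((K,X,N),J,S,Z),M);
Scanning left-to-right, naming '(' by encounter order:
  pos 0: '(' -> open internal node _0 (depth 1)
  pos 1: '(' -> open internal node _1 (depth 2)
  pos 2: '(' -> open internal node _2 (depth 3)
  pos 8: ')' -> close internal node _2 (now at depth 2)
  pos 15: ')' -> close internal node _1 (now at depth 1)
  pos 18: ')' -> close internal node _0 (now at depth 0)
Total internal nodes: 3
BFS adjacency from root:
  _0: _1 M
  _1: _2 J S Z
  _2: K X N

Answer: _0: _1 M
_1: _2 J S Z
_2: K X N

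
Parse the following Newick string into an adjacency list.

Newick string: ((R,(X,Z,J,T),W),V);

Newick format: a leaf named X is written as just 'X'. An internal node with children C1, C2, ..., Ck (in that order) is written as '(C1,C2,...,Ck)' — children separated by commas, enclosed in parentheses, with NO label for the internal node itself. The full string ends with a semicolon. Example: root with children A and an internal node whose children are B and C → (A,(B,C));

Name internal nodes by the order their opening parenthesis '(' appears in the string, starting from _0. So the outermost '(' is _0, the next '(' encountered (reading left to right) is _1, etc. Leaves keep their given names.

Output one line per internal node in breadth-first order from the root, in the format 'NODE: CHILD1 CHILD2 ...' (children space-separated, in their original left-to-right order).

Answer: _0: _1 V
_1: R _2 W
_2: X Z J T

Derivation:
Input: ((R,(X,Z,J,T),W),V);
Scanning left-to-right, naming '(' by encounter order:
  pos 0: '(' -> open internal node _0 (depth 1)
  pos 1: '(' -> open internal node _1 (depth 2)
  pos 4: '(' -> open internal node _2 (depth 3)
  pos 12: ')' -> close internal node _2 (now at depth 2)
  pos 15: ')' -> close internal node _1 (now at depth 1)
  pos 18: ')' -> close internal node _0 (now at depth 0)
Total internal nodes: 3
BFS adjacency from root:
  _0: _1 V
  _1: R _2 W
  _2: X Z J T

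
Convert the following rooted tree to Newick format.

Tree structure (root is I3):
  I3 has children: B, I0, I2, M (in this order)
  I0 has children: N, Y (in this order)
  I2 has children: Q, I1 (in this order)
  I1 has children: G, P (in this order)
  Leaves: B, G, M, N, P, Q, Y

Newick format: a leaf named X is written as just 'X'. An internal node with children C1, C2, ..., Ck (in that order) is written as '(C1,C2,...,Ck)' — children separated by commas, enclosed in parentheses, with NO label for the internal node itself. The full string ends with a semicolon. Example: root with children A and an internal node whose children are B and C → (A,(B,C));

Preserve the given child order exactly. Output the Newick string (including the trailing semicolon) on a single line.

internal I3 with children ['B', 'I0', 'I2', 'M']
  leaf 'B' → 'B'
  internal I0 with children ['N', 'Y']
    leaf 'N' → 'N'
    leaf 'Y' → 'Y'
  → '(N,Y)'
  internal I2 with children ['Q', 'I1']
    leaf 'Q' → 'Q'
    internal I1 with children ['G', 'P']
      leaf 'G' → 'G'
      leaf 'P' → 'P'
    → '(G,P)'
  → '(Q,(G,P))'
  leaf 'M' → 'M'
→ '(B,(N,Y),(Q,(G,P)),M)'
Final: (B,(N,Y),(Q,(G,P)),M);

Answer: (B,(N,Y),(Q,(G,P)),M);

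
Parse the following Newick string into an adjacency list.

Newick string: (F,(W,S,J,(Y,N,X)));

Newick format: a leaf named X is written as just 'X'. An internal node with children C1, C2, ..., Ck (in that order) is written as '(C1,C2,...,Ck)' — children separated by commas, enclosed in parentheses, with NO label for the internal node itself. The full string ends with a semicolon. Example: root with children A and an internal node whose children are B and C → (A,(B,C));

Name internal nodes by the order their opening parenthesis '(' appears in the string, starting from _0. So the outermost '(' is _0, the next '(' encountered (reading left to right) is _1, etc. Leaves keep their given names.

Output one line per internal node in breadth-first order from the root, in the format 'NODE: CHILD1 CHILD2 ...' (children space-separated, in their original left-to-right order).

Answer: _0: F _1
_1: W S J _2
_2: Y N X

Derivation:
Input: (F,(W,S,J,(Y,N,X)));
Scanning left-to-right, naming '(' by encounter order:
  pos 0: '(' -> open internal node _0 (depth 1)
  pos 3: '(' -> open internal node _1 (depth 2)
  pos 10: '(' -> open internal node _2 (depth 3)
  pos 16: ')' -> close internal node _2 (now at depth 2)
  pos 17: ')' -> close internal node _1 (now at depth 1)
  pos 18: ')' -> close internal node _0 (now at depth 0)
Total internal nodes: 3
BFS adjacency from root:
  _0: F _1
  _1: W S J _2
  _2: Y N X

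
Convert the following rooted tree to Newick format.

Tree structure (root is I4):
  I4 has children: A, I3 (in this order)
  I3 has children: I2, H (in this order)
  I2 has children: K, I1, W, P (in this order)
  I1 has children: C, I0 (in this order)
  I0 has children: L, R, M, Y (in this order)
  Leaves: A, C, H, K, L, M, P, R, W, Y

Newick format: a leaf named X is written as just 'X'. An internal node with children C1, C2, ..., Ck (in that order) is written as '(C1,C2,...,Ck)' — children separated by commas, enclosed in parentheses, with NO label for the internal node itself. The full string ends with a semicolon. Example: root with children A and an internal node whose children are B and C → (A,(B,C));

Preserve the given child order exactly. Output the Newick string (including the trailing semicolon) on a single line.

internal I4 with children ['A', 'I3']
  leaf 'A' → 'A'
  internal I3 with children ['I2', 'H']
    internal I2 with children ['K', 'I1', 'W', 'P']
      leaf 'K' → 'K'
      internal I1 with children ['C', 'I0']
        leaf 'C' → 'C'
        internal I0 with children ['L', 'R', 'M', 'Y']
          leaf 'L' → 'L'
          leaf 'R' → 'R'
          leaf 'M' → 'M'
          leaf 'Y' → 'Y'
        → '(L,R,M,Y)'
      → '(C,(L,R,M,Y))'
      leaf 'W' → 'W'
      leaf 'P' → 'P'
    → '(K,(C,(L,R,M,Y)),W,P)'
    leaf 'H' → 'H'
  → '((K,(C,(L,R,M,Y)),W,P),H)'
→ '(A,((K,(C,(L,R,M,Y)),W,P),H))'
Final: (A,((K,(C,(L,R,M,Y)),W,P),H));

Answer: (A,((K,(C,(L,R,M,Y)),W,P),H));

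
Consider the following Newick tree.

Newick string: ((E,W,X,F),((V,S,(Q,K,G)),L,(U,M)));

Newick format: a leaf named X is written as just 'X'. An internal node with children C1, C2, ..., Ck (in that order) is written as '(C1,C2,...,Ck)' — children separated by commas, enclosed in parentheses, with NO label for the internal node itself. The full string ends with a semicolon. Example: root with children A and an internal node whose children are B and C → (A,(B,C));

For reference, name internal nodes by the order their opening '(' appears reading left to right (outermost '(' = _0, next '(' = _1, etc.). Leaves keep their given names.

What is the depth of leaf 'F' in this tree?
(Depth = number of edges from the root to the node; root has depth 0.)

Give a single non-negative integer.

Newick: ((E,W,X,F),((V,S,(Q,K,G)),L,(U,M)));
Naming internals by '(' encounter order: outermost '(' = _0, next = _1, ...
Query node: F
Path from root: _0 -> _1 -> F
Depth of F: 2 (number of edges from root)

Answer: 2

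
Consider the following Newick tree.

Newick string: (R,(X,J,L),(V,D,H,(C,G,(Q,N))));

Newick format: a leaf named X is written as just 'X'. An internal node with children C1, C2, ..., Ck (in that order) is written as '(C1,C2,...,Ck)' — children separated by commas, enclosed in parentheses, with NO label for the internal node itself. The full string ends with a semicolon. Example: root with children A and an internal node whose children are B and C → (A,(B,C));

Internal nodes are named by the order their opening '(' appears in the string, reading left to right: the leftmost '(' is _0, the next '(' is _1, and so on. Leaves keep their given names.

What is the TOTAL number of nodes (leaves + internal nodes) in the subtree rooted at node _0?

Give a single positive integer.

Newick: (R,(X,J,L),(V,D,H,(C,G,(Q,N))));
Locate _0: it is the '(' at position 0 (the 1st '(' reading left to right).
Query: subtree rooted at _0
_0: subtree_size = 1 + 15
  R: subtree_size = 1 + 0
  _1: subtree_size = 1 + 3
    X: subtree_size = 1 + 0
    J: subtree_size = 1 + 0
    L: subtree_size = 1 + 0
  _2: subtree_size = 1 + 9
    V: subtree_size = 1 + 0
    D: subtree_size = 1 + 0
    H: subtree_size = 1 + 0
    _3: subtree_size = 1 + 5
      C: subtree_size = 1 + 0
      G: subtree_size = 1 + 0
      _4: subtree_size = 1 + 2
        Q: subtree_size = 1 + 0
        N: subtree_size = 1 + 0
Total subtree size of _0: 16

Answer: 16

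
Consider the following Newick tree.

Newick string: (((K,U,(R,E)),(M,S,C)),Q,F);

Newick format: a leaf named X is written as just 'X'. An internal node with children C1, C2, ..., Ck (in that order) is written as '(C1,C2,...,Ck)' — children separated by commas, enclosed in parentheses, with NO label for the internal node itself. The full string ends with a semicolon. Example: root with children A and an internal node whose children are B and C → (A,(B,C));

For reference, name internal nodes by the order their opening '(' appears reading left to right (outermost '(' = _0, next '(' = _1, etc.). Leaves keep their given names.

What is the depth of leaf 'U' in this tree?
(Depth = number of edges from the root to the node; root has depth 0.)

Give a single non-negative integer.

Answer: 3

Derivation:
Newick: (((K,U,(R,E)),(M,S,C)),Q,F);
Naming internals by '(' encounter order: outermost '(' = _0, next = _1, ...
Query node: U
Path from root: _0 -> _1 -> _2 -> U
Depth of U: 3 (number of edges from root)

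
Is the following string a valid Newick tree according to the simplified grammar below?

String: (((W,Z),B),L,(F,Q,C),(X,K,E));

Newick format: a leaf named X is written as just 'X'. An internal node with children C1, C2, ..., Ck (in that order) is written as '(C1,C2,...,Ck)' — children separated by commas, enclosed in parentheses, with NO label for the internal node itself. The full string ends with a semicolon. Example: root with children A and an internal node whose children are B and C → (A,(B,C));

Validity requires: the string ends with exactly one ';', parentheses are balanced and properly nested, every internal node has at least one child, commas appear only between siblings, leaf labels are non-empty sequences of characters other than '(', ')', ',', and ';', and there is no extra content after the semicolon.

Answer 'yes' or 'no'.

Input: (((W,Z),B),L,(F,Q,C),(X,K,E));
Paren balance: 5 '(' vs 5 ')' OK
Ends with single ';': True
Full parse: OK
Valid: True

Answer: yes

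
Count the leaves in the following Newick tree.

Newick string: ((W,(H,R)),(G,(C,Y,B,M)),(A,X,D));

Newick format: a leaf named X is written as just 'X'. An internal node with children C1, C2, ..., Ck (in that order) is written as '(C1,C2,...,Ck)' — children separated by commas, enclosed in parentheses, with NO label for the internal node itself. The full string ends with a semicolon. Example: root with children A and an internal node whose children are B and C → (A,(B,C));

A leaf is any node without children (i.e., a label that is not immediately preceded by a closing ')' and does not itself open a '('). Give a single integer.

Newick: ((W,(H,R)),(G,(C,Y,B,M)),(A,X,D));
Scan left-to-right; a leaf is any maximal label run not followed by '(':
  pos 2: leaf 'W' → count = 1
  pos 5: leaf 'H' → count = 2
  pos 7: leaf 'R' → count = 3
  pos 12: leaf 'G' → count = 4
  pos 15: leaf 'C' → count = 5
  pos 17: leaf 'Y' → count = 6
  pos 19: leaf 'B' → count = 7
  pos 21: leaf 'M' → count = 8
  pos 26: leaf 'A' → count = 9
  pos 28: leaf 'X' → count = 10
  pos 30: leaf 'D' → count = 11
Total leaves: 11

Answer: 11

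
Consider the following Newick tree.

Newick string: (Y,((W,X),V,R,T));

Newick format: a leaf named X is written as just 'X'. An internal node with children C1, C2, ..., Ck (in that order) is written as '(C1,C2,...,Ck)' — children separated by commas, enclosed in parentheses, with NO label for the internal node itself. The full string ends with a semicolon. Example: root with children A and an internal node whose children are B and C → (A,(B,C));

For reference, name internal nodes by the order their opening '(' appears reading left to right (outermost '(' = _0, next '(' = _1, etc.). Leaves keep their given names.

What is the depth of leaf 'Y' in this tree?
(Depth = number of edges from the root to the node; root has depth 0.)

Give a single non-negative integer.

Answer: 1

Derivation:
Newick: (Y,((W,X),V,R,T));
Naming internals by '(' encounter order: outermost '(' = _0, next = _1, ...
Query node: Y
Path from root: _0 -> Y
Depth of Y: 1 (number of edges from root)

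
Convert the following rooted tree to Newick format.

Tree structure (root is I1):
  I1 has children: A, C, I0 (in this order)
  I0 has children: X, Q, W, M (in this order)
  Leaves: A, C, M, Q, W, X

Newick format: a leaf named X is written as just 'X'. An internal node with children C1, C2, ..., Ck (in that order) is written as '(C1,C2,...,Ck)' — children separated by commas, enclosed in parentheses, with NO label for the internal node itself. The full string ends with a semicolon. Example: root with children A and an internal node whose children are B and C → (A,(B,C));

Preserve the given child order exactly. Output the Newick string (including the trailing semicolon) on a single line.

Answer: (A,C,(X,Q,W,M));

Derivation:
internal I1 with children ['A', 'C', 'I0']
  leaf 'A' → 'A'
  leaf 'C' → 'C'
  internal I0 with children ['X', 'Q', 'W', 'M']
    leaf 'X' → 'X'
    leaf 'Q' → 'Q'
    leaf 'W' → 'W'
    leaf 'M' → 'M'
  → '(X,Q,W,M)'
→ '(A,C,(X,Q,W,M))'
Final: (A,C,(X,Q,W,M));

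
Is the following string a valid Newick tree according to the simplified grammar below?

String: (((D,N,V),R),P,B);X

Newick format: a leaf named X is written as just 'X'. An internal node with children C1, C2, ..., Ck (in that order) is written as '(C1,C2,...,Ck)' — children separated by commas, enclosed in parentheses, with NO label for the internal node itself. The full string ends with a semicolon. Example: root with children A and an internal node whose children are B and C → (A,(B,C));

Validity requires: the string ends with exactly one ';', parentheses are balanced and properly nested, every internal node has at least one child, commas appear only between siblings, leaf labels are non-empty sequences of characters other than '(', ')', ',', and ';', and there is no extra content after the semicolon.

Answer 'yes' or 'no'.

Input: (((D,N,V),R),P,B);X
Paren balance: 3 '(' vs 3 ')' OK
Ends with single ';': False
Full parse: FAILS (must end with ;)
Valid: False

Answer: no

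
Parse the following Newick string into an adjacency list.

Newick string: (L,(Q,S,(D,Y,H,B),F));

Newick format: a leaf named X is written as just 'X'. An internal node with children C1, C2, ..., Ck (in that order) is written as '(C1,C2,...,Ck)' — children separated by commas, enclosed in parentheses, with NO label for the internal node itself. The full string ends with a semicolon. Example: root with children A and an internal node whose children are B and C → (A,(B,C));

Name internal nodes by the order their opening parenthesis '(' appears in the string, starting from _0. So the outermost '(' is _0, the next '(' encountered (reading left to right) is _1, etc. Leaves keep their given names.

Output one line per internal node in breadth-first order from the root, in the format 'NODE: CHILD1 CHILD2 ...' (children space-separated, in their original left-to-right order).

Answer: _0: L _1
_1: Q S _2 F
_2: D Y H B

Derivation:
Input: (L,(Q,S,(D,Y,H,B),F));
Scanning left-to-right, naming '(' by encounter order:
  pos 0: '(' -> open internal node _0 (depth 1)
  pos 3: '(' -> open internal node _1 (depth 2)
  pos 8: '(' -> open internal node _2 (depth 3)
  pos 16: ')' -> close internal node _2 (now at depth 2)
  pos 19: ')' -> close internal node _1 (now at depth 1)
  pos 20: ')' -> close internal node _0 (now at depth 0)
Total internal nodes: 3
BFS adjacency from root:
  _0: L _1
  _1: Q S _2 F
  _2: D Y H B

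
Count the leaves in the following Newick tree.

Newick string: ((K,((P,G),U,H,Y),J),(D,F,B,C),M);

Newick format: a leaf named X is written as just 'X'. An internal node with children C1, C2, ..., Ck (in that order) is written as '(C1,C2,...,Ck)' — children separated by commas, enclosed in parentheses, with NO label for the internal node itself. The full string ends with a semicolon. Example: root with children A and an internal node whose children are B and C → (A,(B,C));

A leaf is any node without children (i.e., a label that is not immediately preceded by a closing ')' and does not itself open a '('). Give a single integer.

Newick: ((K,((P,G),U,H,Y),J),(D,F,B,C),M);
Scan left-to-right; a leaf is any maximal label run not followed by '(':
  pos 2: leaf 'K' → count = 1
  pos 6: leaf 'P' → count = 2
  pos 8: leaf 'G' → count = 3
  pos 11: leaf 'U' → count = 4
  pos 13: leaf 'H' → count = 5
  pos 15: leaf 'Y' → count = 6
  pos 18: leaf 'J' → count = 7
  pos 22: leaf 'D' → count = 8
  pos 24: leaf 'F' → count = 9
  pos 26: leaf 'B' → count = 10
  pos 28: leaf 'C' → count = 11
  pos 31: leaf 'M' → count = 12
Total leaves: 12

Answer: 12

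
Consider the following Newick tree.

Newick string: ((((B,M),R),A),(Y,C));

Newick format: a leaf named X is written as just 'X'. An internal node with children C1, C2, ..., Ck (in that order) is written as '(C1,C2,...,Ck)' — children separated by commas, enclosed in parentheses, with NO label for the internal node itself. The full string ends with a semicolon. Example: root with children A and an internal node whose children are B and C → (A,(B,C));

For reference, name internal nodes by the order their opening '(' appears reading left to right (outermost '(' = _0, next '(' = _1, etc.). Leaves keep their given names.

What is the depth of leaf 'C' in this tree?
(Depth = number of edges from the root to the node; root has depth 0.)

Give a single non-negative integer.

Newick: ((((B,M),R),A),(Y,C));
Naming internals by '(' encounter order: outermost '(' = _0, next = _1, ...
Query node: C
Path from root: _0 -> _4 -> C
Depth of C: 2 (number of edges from root)

Answer: 2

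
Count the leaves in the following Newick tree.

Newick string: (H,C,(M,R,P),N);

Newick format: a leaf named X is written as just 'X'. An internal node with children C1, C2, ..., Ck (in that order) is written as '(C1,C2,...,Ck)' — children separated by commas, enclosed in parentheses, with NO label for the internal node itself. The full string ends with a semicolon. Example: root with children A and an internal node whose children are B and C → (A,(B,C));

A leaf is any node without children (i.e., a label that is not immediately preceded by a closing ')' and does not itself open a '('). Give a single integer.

Newick: (H,C,(M,R,P),N);
Scan left-to-right; a leaf is any maximal label run not followed by '(':
  pos 1: leaf 'H' → count = 1
  pos 3: leaf 'C' → count = 2
  pos 6: leaf 'M' → count = 3
  pos 8: leaf 'R' → count = 4
  pos 10: leaf 'P' → count = 5
  pos 13: leaf 'N' → count = 6
Total leaves: 6

Answer: 6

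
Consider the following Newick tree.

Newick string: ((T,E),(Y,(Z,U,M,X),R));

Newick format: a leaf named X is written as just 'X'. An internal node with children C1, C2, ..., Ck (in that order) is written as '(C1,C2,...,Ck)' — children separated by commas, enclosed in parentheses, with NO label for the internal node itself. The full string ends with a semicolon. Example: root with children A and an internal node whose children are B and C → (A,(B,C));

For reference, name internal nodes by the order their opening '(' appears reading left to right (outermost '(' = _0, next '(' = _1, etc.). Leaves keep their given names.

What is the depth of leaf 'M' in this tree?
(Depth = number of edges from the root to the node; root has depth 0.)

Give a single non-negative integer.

Newick: ((T,E),(Y,(Z,U,M,X),R));
Naming internals by '(' encounter order: outermost '(' = _0, next = _1, ...
Query node: M
Path from root: _0 -> _2 -> _3 -> M
Depth of M: 3 (number of edges from root)

Answer: 3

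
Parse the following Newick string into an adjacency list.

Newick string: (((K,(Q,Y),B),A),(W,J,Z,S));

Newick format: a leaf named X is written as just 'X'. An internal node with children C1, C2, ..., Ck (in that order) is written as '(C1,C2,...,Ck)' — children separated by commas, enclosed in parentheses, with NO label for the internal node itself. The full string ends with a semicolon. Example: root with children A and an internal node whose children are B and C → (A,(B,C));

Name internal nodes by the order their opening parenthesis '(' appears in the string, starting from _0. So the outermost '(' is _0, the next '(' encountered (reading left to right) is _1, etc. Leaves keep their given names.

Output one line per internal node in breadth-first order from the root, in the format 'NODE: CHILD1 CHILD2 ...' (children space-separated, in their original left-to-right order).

Input: (((K,(Q,Y),B),A),(W,J,Z,S));
Scanning left-to-right, naming '(' by encounter order:
  pos 0: '(' -> open internal node _0 (depth 1)
  pos 1: '(' -> open internal node _1 (depth 2)
  pos 2: '(' -> open internal node _2 (depth 3)
  pos 5: '(' -> open internal node _3 (depth 4)
  pos 9: ')' -> close internal node _3 (now at depth 3)
  pos 12: ')' -> close internal node _2 (now at depth 2)
  pos 15: ')' -> close internal node _1 (now at depth 1)
  pos 17: '(' -> open internal node _4 (depth 2)
  pos 25: ')' -> close internal node _4 (now at depth 1)
  pos 26: ')' -> close internal node _0 (now at depth 0)
Total internal nodes: 5
BFS adjacency from root:
  _0: _1 _4
  _1: _2 A
  _4: W J Z S
  _2: K _3 B
  _3: Q Y

Answer: _0: _1 _4
_1: _2 A
_4: W J Z S
_2: K _3 B
_3: Q Y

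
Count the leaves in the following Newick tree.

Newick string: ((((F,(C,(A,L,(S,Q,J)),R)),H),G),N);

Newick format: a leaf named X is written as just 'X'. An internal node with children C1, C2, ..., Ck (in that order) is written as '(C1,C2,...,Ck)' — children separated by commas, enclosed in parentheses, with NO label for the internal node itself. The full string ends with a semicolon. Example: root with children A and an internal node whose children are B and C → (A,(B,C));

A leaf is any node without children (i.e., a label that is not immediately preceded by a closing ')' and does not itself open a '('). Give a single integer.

Answer: 11

Derivation:
Newick: ((((F,(C,(A,L,(S,Q,J)),R)),H),G),N);
Scan left-to-right; a leaf is any maximal label run not followed by '(':
  pos 4: leaf 'F' → count = 1
  pos 7: leaf 'C' → count = 2
  pos 10: leaf 'A' → count = 3
  pos 12: leaf 'L' → count = 4
  pos 15: leaf 'S' → count = 5
  pos 17: leaf 'Q' → count = 6
  pos 19: leaf 'J' → count = 7
  pos 23: leaf 'R' → count = 8
  pos 27: leaf 'H' → count = 9
  pos 30: leaf 'G' → count = 10
  pos 33: leaf 'N' → count = 11
Total leaves: 11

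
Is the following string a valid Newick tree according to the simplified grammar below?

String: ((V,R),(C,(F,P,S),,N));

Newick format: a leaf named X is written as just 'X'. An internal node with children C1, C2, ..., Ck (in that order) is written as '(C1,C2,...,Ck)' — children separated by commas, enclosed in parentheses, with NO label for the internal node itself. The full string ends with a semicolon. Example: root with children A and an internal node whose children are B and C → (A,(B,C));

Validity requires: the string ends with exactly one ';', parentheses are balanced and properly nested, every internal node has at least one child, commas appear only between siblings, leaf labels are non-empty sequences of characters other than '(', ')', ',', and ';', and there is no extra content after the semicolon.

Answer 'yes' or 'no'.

Input: ((V,R),(C,(F,P,S),,N));
Paren balance: 4 '(' vs 4 ')' OK
Ends with single ';': True
Full parse: FAILS (empty leaf label at pos 18)
Valid: False

Answer: no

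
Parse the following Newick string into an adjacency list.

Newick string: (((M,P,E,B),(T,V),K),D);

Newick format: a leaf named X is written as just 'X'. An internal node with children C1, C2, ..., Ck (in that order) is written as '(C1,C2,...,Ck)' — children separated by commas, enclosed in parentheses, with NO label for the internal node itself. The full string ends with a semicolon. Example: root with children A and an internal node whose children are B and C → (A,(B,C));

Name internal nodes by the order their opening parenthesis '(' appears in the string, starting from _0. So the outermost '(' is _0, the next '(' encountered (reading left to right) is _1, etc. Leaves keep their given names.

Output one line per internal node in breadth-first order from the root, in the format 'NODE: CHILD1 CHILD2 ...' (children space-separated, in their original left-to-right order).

Answer: _0: _1 D
_1: _2 _3 K
_2: M P E B
_3: T V

Derivation:
Input: (((M,P,E,B),(T,V),K),D);
Scanning left-to-right, naming '(' by encounter order:
  pos 0: '(' -> open internal node _0 (depth 1)
  pos 1: '(' -> open internal node _1 (depth 2)
  pos 2: '(' -> open internal node _2 (depth 3)
  pos 10: ')' -> close internal node _2 (now at depth 2)
  pos 12: '(' -> open internal node _3 (depth 3)
  pos 16: ')' -> close internal node _3 (now at depth 2)
  pos 19: ')' -> close internal node _1 (now at depth 1)
  pos 22: ')' -> close internal node _0 (now at depth 0)
Total internal nodes: 4
BFS adjacency from root:
  _0: _1 D
  _1: _2 _3 K
  _2: M P E B
  _3: T V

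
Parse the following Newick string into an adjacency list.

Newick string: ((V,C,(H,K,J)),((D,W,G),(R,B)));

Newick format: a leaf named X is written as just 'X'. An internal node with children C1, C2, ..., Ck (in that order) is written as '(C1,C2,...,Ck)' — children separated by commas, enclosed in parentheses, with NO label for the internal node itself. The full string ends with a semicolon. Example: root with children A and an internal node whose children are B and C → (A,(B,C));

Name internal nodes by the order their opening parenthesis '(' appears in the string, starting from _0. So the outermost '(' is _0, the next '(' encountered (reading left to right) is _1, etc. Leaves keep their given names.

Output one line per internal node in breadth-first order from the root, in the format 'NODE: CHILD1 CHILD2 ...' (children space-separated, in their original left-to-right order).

Input: ((V,C,(H,K,J)),((D,W,G),(R,B)));
Scanning left-to-right, naming '(' by encounter order:
  pos 0: '(' -> open internal node _0 (depth 1)
  pos 1: '(' -> open internal node _1 (depth 2)
  pos 6: '(' -> open internal node _2 (depth 3)
  pos 12: ')' -> close internal node _2 (now at depth 2)
  pos 13: ')' -> close internal node _1 (now at depth 1)
  pos 15: '(' -> open internal node _3 (depth 2)
  pos 16: '(' -> open internal node _4 (depth 3)
  pos 22: ')' -> close internal node _4 (now at depth 2)
  pos 24: '(' -> open internal node _5 (depth 3)
  pos 28: ')' -> close internal node _5 (now at depth 2)
  pos 29: ')' -> close internal node _3 (now at depth 1)
  pos 30: ')' -> close internal node _0 (now at depth 0)
Total internal nodes: 6
BFS adjacency from root:
  _0: _1 _3
  _1: V C _2
  _3: _4 _5
  _2: H K J
  _4: D W G
  _5: R B

Answer: _0: _1 _3
_1: V C _2
_3: _4 _5
_2: H K J
_4: D W G
_5: R B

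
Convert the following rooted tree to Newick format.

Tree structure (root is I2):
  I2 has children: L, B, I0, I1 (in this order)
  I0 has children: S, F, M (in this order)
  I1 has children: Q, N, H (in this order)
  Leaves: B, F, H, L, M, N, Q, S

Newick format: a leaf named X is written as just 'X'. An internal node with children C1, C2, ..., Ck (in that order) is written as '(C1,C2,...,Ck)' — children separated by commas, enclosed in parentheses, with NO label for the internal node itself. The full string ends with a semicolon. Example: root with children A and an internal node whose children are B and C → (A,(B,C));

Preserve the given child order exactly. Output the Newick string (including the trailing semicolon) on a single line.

internal I2 with children ['L', 'B', 'I0', 'I1']
  leaf 'L' → 'L'
  leaf 'B' → 'B'
  internal I0 with children ['S', 'F', 'M']
    leaf 'S' → 'S'
    leaf 'F' → 'F'
    leaf 'M' → 'M'
  → '(S,F,M)'
  internal I1 with children ['Q', 'N', 'H']
    leaf 'Q' → 'Q'
    leaf 'N' → 'N'
    leaf 'H' → 'H'
  → '(Q,N,H)'
→ '(L,B,(S,F,M),(Q,N,H))'
Final: (L,B,(S,F,M),(Q,N,H));

Answer: (L,B,(S,F,M),(Q,N,H));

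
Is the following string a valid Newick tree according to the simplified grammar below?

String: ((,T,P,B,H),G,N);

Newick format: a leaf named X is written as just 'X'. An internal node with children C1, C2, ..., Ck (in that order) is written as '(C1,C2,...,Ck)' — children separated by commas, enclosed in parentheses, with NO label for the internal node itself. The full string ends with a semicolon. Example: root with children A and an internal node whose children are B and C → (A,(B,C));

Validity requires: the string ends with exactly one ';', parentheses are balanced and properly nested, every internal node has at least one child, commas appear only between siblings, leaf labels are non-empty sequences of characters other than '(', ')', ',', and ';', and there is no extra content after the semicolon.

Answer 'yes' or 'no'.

Input: ((,T,P,B,H),G,N);
Paren balance: 2 '(' vs 2 ')' OK
Ends with single ';': True
Full parse: FAILS (empty leaf label at pos 2)
Valid: False

Answer: no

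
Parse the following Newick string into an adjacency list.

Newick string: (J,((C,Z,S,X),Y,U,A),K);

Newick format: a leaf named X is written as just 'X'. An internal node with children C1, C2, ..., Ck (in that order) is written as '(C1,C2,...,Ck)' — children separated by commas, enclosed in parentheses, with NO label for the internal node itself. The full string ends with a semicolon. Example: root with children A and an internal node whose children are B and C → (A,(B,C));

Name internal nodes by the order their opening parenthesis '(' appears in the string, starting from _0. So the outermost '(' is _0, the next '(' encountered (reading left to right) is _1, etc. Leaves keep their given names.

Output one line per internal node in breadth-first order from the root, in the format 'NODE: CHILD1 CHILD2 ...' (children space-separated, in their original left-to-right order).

Input: (J,((C,Z,S,X),Y,U,A),K);
Scanning left-to-right, naming '(' by encounter order:
  pos 0: '(' -> open internal node _0 (depth 1)
  pos 3: '(' -> open internal node _1 (depth 2)
  pos 4: '(' -> open internal node _2 (depth 3)
  pos 12: ')' -> close internal node _2 (now at depth 2)
  pos 19: ')' -> close internal node _1 (now at depth 1)
  pos 22: ')' -> close internal node _0 (now at depth 0)
Total internal nodes: 3
BFS adjacency from root:
  _0: J _1 K
  _1: _2 Y U A
  _2: C Z S X

Answer: _0: J _1 K
_1: _2 Y U A
_2: C Z S X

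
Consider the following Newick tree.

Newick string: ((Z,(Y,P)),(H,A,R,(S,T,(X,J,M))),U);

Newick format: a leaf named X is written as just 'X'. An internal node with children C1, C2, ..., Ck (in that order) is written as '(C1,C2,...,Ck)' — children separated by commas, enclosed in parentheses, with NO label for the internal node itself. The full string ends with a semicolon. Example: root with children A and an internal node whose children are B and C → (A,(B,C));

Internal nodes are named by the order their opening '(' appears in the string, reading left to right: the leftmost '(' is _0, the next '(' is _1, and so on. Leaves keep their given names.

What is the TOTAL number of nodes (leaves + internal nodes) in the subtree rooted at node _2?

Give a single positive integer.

Newick: ((Z,(Y,P)),(H,A,R,(S,T,(X,J,M))),U);
Locate _2: it is the '(' at position 4 (the 3rd '(' reading left to right).
Query: subtree rooted at _2
_2: subtree_size = 1 + 2
  Y: subtree_size = 1 + 0
  P: subtree_size = 1 + 0
Total subtree size of _2: 3

Answer: 3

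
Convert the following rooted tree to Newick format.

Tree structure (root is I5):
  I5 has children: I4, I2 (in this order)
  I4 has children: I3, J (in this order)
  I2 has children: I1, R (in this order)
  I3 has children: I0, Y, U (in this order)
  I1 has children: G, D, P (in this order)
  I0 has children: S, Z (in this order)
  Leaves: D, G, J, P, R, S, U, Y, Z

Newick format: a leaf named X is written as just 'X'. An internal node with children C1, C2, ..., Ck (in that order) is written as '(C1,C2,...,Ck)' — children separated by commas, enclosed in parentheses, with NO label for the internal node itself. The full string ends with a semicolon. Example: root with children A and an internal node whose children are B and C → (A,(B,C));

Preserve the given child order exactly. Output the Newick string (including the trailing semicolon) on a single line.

Answer: ((((S,Z),Y,U),J),((G,D,P),R));

Derivation:
internal I5 with children ['I4', 'I2']
  internal I4 with children ['I3', 'J']
    internal I3 with children ['I0', 'Y', 'U']
      internal I0 with children ['S', 'Z']
        leaf 'S' → 'S'
        leaf 'Z' → 'Z'
      → '(S,Z)'
      leaf 'Y' → 'Y'
      leaf 'U' → 'U'
    → '((S,Z),Y,U)'
    leaf 'J' → 'J'
  → '(((S,Z),Y,U),J)'
  internal I2 with children ['I1', 'R']
    internal I1 with children ['G', 'D', 'P']
      leaf 'G' → 'G'
      leaf 'D' → 'D'
      leaf 'P' → 'P'
    → '(G,D,P)'
    leaf 'R' → 'R'
  → '((G,D,P),R)'
→ '((((S,Z),Y,U),J),((G,D,P),R))'
Final: ((((S,Z),Y,U),J),((G,D,P),R));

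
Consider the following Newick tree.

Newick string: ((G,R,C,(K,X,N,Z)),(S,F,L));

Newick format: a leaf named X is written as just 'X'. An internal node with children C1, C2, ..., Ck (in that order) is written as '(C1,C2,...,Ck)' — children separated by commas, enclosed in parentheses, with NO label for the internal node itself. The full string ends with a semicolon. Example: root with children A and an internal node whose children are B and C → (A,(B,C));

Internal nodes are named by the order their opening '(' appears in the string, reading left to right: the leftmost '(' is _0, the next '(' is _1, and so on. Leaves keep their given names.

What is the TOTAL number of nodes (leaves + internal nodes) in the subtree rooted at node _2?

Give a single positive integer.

Answer: 5

Derivation:
Newick: ((G,R,C,(K,X,N,Z)),(S,F,L));
Locate _2: it is the '(' at position 8 (the 3rd '(' reading left to right).
Query: subtree rooted at _2
_2: subtree_size = 1 + 4
  K: subtree_size = 1 + 0
  X: subtree_size = 1 + 0
  N: subtree_size = 1 + 0
  Z: subtree_size = 1 + 0
Total subtree size of _2: 5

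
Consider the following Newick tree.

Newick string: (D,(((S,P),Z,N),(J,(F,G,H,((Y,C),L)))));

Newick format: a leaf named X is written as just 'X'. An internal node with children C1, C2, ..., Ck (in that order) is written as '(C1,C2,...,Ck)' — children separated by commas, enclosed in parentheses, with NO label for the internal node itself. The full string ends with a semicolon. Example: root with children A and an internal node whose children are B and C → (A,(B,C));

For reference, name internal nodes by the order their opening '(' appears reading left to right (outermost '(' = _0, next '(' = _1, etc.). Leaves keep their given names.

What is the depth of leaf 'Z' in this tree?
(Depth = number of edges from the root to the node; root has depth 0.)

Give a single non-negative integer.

Newick: (D,(((S,P),Z,N),(J,(F,G,H,((Y,C),L)))));
Naming internals by '(' encounter order: outermost '(' = _0, next = _1, ...
Query node: Z
Path from root: _0 -> _1 -> _2 -> Z
Depth of Z: 3 (number of edges from root)

Answer: 3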